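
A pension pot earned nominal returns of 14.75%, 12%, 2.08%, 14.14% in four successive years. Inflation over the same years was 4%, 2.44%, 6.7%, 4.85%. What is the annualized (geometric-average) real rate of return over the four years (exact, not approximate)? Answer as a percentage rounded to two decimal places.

5.87%

Nominal growth factor = 1.1475 × 1.1200 × 1.0208 × 1.1414 = 1.49743937
Price-level growth factor = 1.0400 × 1.0244 × 1.0670 × 1.0485 = 1.19188887
Real growth factor = 1.49743937 / 1.19188887 = 1.25635821
Annualized real rate = 1.25635821^(1/4) − 1 = 5.8713% → 5.87%.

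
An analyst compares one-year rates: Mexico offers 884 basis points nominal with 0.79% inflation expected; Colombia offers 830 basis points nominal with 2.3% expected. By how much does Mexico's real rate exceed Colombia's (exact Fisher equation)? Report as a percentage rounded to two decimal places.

2.12%

Mexico: (1 + 0.0884)/(1 + 0.0079) − 1 = 7.9869%
Colombia: (1 + 0.0830)/(1 + 0.0230) − 1 = 5.8651%
Differential = 7.9869% − 5.8651% = 2.1218% → 2.12%.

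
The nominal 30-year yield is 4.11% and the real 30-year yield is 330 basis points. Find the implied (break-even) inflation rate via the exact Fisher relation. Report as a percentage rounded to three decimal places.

(1 + π) = (1 + i)/(1 + r) = 1.04110 / 1.03300 = 1.007841
Break-even inflation = 1.007841 − 1 → 0.784%.

0.784%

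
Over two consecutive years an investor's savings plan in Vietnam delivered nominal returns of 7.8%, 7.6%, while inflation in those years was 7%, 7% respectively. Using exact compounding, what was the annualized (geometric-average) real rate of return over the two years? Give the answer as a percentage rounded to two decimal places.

Compound the nominal returns: 1.0780 × 1.0760 = 1.15992800.
Compound inflation: 1.0700 × 1.0700 = 1.14490000.
Deflate: 1.15992800 / 1.14490000 = 1.01312604.
Annualized real rate = 1.01312604^(1/2) − 1 = 0.6542% → 0.65%.

0.65%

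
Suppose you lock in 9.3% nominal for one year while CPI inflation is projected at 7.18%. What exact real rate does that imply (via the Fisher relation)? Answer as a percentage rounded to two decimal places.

1 + r = 1.09300 / 1.07180 = 1.019780
r = 1.019780 − 1 = 1.9780%, i.e. 1.98%.

1.98%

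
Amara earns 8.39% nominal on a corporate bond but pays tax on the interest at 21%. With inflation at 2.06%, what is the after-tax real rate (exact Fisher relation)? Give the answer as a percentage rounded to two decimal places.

4.48%

After-tax nominal return = 8.39% × (1 − 0.21) = 6.6281%.
1 + r = 1.066281 / 1.02060 = 1.044759
After-tax real rate = 1.044759 − 1 → 4.48%.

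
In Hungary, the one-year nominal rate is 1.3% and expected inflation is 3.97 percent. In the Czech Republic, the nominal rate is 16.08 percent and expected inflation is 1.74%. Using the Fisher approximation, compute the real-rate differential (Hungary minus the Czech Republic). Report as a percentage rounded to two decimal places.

Hungary: 1.3% − 3.97% = -2.670%
The Czech Republic: 16.08% − 1.74% = 14.340%
Differential = -17.010% → -17.01%.

-17.01%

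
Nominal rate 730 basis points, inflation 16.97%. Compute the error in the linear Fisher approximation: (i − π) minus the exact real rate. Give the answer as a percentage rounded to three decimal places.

-1.403%

Approximate: r ≈ 7.300% − 16.970% = -9.6700%
Exact: (1 + 0.0730)/(1 + 0.1697) − 1 = -8.2671%
Error = -9.6700% − (-8.2671%) = -1.4029% → -1.403%.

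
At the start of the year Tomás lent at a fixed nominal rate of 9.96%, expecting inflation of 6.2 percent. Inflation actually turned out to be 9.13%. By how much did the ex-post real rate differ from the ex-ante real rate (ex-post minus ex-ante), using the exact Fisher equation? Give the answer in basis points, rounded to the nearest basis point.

Ex-ante: (1 + 0.0996)/(1 + 0.0620) − 1 = 3.5405%
Ex-post: (1 + 0.0996)/(1 + 0.0913) − 1 = 0.7606%
Difference (ex-post − ex-ante) = -2.7799% → -278 basis points.

-278 basis points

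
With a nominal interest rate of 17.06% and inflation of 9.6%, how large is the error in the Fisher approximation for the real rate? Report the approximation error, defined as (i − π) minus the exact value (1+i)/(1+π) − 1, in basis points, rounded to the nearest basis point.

65 basis points

Approximate: r ≈ 17.060% − 9.600% = 7.4600%
Exact: (1 + 0.1706)/(1 + 0.0960) − 1 = 6.8066%
Error = 7.4600% − 6.8066% = 0.6534% → 65 basis points.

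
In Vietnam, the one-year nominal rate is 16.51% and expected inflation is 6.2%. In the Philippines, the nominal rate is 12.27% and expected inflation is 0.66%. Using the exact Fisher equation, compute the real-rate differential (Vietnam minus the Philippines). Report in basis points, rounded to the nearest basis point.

Vietnam: (1 + 0.1651)/(1 + 0.0620) − 1 = 9.7081%
The Philippines: (1 + 0.1227)/(1 + 0.0066) − 1 = 11.5339%
Differential = 9.7081% − 11.5339% = -1.8258% → -183 basis points.

-183 basis points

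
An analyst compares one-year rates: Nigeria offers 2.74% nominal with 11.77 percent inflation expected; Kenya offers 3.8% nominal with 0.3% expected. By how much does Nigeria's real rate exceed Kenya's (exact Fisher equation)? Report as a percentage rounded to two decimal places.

-11.57%

Nigeria: (1 + 0.0274)/(1 + 0.1177) − 1 = -8.0791%
Kenya: (1 + 0.0380)/(1 + 0.0030) − 1 = 3.4895%
Differential = -8.0791% − 3.4895% = -11.5686% → -11.57%.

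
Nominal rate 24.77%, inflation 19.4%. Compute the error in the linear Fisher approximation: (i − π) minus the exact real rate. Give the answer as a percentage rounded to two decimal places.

Approximate: r ≈ 24.770% − 19.400% = 5.3700%
Exact: (1 + 0.2477)/(1 + 0.1940) − 1 = 4.4975%
Error = 5.3700% − 4.4975% = 0.8725% → 0.87%.

0.87%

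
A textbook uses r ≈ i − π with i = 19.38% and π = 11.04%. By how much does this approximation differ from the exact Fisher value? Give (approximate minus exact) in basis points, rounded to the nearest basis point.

83 basis points

Approximate: r ≈ 19.380% − 11.040% = 8.3400%
Exact: (1 + 0.1938)/(1 + 0.1104) − 1 = 7.5108%
Error = 8.3400% − 7.5108% = 0.8292% → 83 basis points.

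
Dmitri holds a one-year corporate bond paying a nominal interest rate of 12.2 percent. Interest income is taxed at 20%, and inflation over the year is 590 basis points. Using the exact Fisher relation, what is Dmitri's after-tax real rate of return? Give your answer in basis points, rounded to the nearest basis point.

After-tax nominal return = 12.2% × (1 − 0.2) = 9.7600%.
1 + r = 1.09760 / 1.05900 = 1.036449
After-tax real rate = 1.036449 − 1 → 364 basis points.

364 basis points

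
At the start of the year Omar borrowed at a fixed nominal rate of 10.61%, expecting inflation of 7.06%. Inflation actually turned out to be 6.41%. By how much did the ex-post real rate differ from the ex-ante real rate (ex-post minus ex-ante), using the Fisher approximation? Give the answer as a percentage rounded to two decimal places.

Ex-ante: 10.61% − 7.06% = 3.550%
Ex-post: 10.61% − 6.41% = 4.200%
Difference (ex-post − ex-ante) = 0.6500% → 0.65%.

0.65%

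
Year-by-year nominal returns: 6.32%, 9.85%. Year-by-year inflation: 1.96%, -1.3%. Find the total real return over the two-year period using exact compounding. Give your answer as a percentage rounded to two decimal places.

Nominal growth factor = 1.0632 × 1.0985 = 1.167925
Price-level growth factor = 1.0196 × 0.9870 = 1.006345
Real growth factor = 1.167925 / 1.006345 = 1.160561
Total real return = 1.160561 − 1 → 16.06%.

16.06%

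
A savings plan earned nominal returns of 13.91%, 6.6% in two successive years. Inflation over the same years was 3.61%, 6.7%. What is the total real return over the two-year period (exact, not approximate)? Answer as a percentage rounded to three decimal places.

9.838%

Nominal growth factor = 1.1391 × 1.0660 = 1.214281
Price-level growth factor = 1.0361 × 1.0670 = 1.105519
Real growth factor = 1.214281 / 1.105519 = 1.098381
Total real return = 1.098381 − 1 → 9.838%.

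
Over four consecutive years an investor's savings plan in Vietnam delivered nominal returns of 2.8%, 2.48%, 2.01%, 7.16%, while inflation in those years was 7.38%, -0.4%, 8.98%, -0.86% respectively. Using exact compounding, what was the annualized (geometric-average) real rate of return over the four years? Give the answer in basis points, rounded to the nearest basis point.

-8 basis points

Compound the nominal returns: 1.0280 × 1.0248 × 1.0201 × 1.0716 = 1.15161598.
Compound inflation: 1.0738 × 0.9960 × 1.0898 × 0.9914 = 1.15552263.
Deflate: 1.15161598 / 1.15552263 = 0.99661915.
Annualized real rate = 0.99661915^(1/4) − 1 = -0.0846% → -8 basis points.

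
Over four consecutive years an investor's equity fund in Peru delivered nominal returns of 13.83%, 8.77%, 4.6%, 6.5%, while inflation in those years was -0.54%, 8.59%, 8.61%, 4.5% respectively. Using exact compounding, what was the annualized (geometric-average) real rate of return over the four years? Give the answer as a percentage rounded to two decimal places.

Nominal growth factor = 1.1383 × 1.0877 × 1.0460 × 1.0650 = 1.37926322
Price-level growth factor = 0.9946 × 1.0859 × 1.0861 × 1.0450 = 1.22581348
Real growth factor = 1.37926322 / 1.22581348 = 1.12518197
Annualized real rate = 1.12518197^(1/4) − 1 = 2.9925% → 2.99%.

2.99%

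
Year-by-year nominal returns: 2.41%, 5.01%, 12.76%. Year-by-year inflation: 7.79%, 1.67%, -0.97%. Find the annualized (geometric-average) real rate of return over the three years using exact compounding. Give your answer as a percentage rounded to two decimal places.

Compound the nominal returns: 1.0241 × 1.0501 × 1.1276 = 1.21262940.
Compound inflation: 1.0779 × 1.0167 × 0.9903 = 1.08527069.
Deflate: 1.21262940 / 1.08527069 = 1.11735202.
Annualized real rate = 1.11735202^(1/3) − 1 = 3.7680% → 3.77%.

3.77%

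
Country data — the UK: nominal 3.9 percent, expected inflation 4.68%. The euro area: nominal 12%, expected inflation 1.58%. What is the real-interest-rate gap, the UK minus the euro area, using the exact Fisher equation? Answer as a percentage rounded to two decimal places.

The UK: (1 + 0.0390)/(1 + 0.0468) − 1 = -0.7451%
The euro area: (1 + 0.1200)/(1 + 0.0158) − 1 = 10.2579%
Differential = -0.7451% − 10.2579% = -11.0031% → -11.00%.

-11.00%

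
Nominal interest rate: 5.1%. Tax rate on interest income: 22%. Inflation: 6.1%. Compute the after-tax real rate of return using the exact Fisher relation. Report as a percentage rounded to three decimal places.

-2.000%

After-tax nominal return = 5.1% × (1 − 0.22) = 3.9780%.
1 + r = 1.03978 / 1.06100 = 0.980000
After-tax real rate = 0.980000 − 1 → -2.000%.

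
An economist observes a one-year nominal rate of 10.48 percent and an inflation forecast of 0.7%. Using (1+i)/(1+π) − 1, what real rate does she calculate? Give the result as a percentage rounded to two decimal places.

By the Fisher relation, 1 + r = (1 + i)/(1 + π).
1 + r = 1.10480 / 1.00700 = 1.097120
r = 1.097120 − 1 = 9.7120%, i.e. 9.71%.

9.71%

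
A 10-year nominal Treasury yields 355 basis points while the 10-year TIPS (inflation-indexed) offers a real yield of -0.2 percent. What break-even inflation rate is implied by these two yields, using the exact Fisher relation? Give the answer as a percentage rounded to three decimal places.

3.758%

(1 + π) = (1 + i)/(1 + r) = 1.03550 / 0.99800 = 1.0375752
Break-even inflation = 1.0375752 − 1 → 3.758%.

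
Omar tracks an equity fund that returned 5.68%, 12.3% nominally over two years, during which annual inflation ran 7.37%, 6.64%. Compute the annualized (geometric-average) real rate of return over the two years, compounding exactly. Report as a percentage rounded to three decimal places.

1.809%

Compound the nominal returns: 1.0568 × 1.1230 = 1.18678640.
Compound inflation: 1.0737 × 1.0664 = 1.14499368.
Deflate: 1.18678640 / 1.14499368 = 1.03650039.
Annualized real rate = 1.03650039^(1/2) − 1 = 1.8087% → 1.809%.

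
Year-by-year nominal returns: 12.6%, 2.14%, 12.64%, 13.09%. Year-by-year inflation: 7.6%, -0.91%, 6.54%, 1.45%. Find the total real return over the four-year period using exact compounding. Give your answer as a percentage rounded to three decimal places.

27.129%

Compound the nominal returns: 1.1260 × 1.0214 × 1.1264 × 1.1309 = 1.465045.
Compound inflation: 1.0760 × 0.9909 × 1.0654 × 1.0145 = 1.152410.
Deflate: 1.465045 / 1.152410 = 1.271289.
Total real return = 1.271289 − 1 → 27.129%.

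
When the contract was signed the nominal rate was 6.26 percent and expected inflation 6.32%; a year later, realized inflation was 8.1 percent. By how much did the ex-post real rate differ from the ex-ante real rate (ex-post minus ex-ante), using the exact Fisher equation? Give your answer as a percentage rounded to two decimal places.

Ex-ante: (1 + 0.0626)/(1 + 0.0632) − 1 = -0.0564%
Ex-post: (1 + 0.0626)/(1 + 0.0810) − 1 = -1.7021%
Difference (ex-post − ex-ante) = -1.6457% → -1.65%.

-1.65%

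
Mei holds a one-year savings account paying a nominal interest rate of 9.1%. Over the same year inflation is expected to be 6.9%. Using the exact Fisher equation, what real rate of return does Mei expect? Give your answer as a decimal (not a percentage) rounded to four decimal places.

0.0206

By the Fisher equation, 1 + r = (1 + i)/(1 + π).
1 + r = 1.09100 / 1.06900 = 1.020580
r = 1.020580 − 1 = 2.0580%, i.e. 0.0206.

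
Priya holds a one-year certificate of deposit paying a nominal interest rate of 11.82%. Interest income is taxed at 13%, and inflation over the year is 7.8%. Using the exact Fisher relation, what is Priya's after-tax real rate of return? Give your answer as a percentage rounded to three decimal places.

After-tax nominal return = 11.82% × (1 − 0.13) = 10.2834%.
1 + r = 1.102834 / 1.07800 = 1.023037
After-tax real rate = 1.023037 − 1 → 2.304%.

2.304%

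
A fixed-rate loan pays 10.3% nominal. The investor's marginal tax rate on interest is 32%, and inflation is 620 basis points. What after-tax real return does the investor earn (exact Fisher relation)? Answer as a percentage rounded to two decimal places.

0.76%

After-tax nominal return = 10.3% × (1 − 0.32) = 7.0040%.
1 + r = 1.07004 / 1.06200 = 1.007571
After-tax real rate = 1.007571 − 1 → 0.76%.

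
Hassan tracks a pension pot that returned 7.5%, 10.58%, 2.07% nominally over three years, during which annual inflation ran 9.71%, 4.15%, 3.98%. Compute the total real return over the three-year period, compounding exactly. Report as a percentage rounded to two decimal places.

2.12%

Nominal growth factor = 1.0750 × 1.1058 × 1.0207 = 1.213342
Price-level growth factor = 1.0971 × 1.0415 × 1.0398 = 1.188106
Real growth factor = 1.213342 / 1.188106 = 1.021240
Total real return = 1.021240 − 1 → 2.12%.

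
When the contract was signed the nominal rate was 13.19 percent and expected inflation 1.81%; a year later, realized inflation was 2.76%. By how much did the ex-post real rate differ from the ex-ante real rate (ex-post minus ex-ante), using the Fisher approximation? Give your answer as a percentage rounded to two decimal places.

-0.95%

Ex-ante: 13.19% − 1.81% = 11.380%
Ex-post: 13.19% − 2.76% = 10.430%
Difference (ex-post − ex-ante) = -0.9500% → -0.95%.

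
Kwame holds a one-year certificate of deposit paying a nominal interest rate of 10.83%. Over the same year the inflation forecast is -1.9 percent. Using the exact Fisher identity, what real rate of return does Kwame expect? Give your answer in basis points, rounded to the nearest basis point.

1 + r = 1.10830 / 0.98100 = 1.129766
r = 1.129766 − 1 = 12.9766%, i.e. 1298 basis points.

1298 basis points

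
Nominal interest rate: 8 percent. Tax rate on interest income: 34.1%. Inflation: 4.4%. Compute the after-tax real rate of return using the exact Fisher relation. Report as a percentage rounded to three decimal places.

0.835%

After-tax nominal return = 8% × (1 − 0.341) = 5.2720%.
1 + r = 1.05272 / 1.04400 = 1.008352
After-tax real rate = 1.008352 − 1 → 0.835%.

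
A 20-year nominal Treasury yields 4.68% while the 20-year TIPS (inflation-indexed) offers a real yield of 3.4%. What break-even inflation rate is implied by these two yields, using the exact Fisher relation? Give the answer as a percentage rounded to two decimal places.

1.24%

(1 + π) = (1 + i)/(1 + r) = 1.04680 / 1.03400 = 1.012379
Break-even inflation = 1.012379 − 1 → 1.24%.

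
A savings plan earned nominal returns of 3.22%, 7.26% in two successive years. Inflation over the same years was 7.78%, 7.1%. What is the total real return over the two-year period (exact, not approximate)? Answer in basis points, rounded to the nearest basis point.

-409 basis points

Compound the nominal returns: 1.0322 × 1.0726 = 1.107138.
Compound inflation: 1.0778 × 1.0710 = 1.154324.
Deflate: 1.107138 / 1.154324 = 0.959122.
Total real return = 0.959122 − 1 → -409 basis points.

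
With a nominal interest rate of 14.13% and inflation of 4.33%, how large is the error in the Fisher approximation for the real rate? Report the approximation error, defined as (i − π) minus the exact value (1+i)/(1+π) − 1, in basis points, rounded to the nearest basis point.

Approximate: r ≈ 14.130% − 4.330% = 9.8000%
Exact: (1 + 0.1413)/(1 + 0.0433) − 1 = 9.3933%
Error = 9.8000% − 9.3933% = 0.4067% → 41 basis points.

41 basis points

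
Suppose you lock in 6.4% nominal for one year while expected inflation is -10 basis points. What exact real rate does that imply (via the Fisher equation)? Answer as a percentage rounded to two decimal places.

1 + r = 1.06400 / 0.99900 = 1.065065
r = 1.065065 − 1 = 6.5065%, i.e. 6.51%.

6.51%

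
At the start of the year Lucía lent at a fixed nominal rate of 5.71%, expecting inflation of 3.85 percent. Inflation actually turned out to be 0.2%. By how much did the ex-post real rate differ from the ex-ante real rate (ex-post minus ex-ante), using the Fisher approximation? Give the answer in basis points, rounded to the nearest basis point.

Ex-ante: 5.71% − 3.85% = 1.860%
Ex-post: 5.71% − 0.2% = 5.510%
Difference (ex-post − ex-ante) = 3.6500% → 365 basis points.

365 basis points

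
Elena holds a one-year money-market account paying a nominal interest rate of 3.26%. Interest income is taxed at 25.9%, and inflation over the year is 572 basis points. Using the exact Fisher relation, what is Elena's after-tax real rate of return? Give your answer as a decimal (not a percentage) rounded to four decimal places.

After-tax nominal return = 3.26% × (1 − 0.259) = 2.41566%.
1 + r = 1.0241566 / 1.05720 = 0.968744
After-tax real rate = 0.968744 − 1 → -0.0313.

-0.0313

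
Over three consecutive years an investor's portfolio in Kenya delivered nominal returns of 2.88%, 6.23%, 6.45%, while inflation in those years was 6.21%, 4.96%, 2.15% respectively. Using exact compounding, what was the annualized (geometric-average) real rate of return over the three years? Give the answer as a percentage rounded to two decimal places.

0.72%

Nominal growth factor = 1.0288 × 1.0623 × 1.0645 = 1.16338592
Price-level growth factor = 1.0621 × 1.0496 × 1.0215 = 1.13874793
Real growth factor = 1.16338592 / 1.13874793 = 1.02163603
Annualized real rate = 1.02163603^(1/3) − 1 = 0.7161% → 0.72%.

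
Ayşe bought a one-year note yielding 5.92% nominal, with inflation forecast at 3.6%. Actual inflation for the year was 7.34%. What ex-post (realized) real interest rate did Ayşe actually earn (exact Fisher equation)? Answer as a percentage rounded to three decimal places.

-1.323%

Ex-post: (1 + 0.0592)/(1 + 0.0734) − 1 = -1.3229%
So the realized real rate is -1.323%.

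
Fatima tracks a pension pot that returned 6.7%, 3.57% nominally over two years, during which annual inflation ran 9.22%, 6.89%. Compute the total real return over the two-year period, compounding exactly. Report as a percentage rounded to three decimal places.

Nominal growth factor = 1.0670 × 1.0357 = 1.105092
Price-level growth factor = 1.0922 × 1.0689 = 1.167453
Real growth factor = 1.105092 / 1.167453 = 0.946584
Total real return = 0.946584 − 1 → -5.342%.

-5.342%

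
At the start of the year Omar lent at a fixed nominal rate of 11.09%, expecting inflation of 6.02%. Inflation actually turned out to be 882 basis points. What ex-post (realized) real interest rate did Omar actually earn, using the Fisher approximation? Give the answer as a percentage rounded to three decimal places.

Ex-post: 11.09% − 8.82% = 2.270%
So the realized real rate is 2.270%.

2.270%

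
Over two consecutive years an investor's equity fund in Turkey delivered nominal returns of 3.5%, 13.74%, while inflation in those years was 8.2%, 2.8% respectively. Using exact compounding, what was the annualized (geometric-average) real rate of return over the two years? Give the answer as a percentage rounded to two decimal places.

2.88%

Nominal growth factor = 1.0350 × 1.1374 = 1.17720900
Price-level growth factor = 1.0820 × 1.0280 = 1.11229600
Real growth factor = 1.17720900 / 1.11229600 = 1.05835947
Annualized real rate = 1.05835947^(1/2) − 1 = 2.8766% → 2.88%.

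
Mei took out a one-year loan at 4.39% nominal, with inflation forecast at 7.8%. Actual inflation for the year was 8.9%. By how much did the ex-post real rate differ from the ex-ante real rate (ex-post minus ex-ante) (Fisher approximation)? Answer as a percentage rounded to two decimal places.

Ex-ante: 4.39% − 7.8% = -3.410%
Ex-post: 4.39% − 8.9% = -4.510%
Difference (ex-post − ex-ante) = -1.1000% → -1.10%.

-1.10%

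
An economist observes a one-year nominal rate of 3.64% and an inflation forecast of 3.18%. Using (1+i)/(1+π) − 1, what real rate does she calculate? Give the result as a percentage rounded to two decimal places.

1 + r = 1.03640 / 1.03180 = 1.004458
r = 1.004458 − 1 = 0.4458%, i.e. 0.45%.

0.45%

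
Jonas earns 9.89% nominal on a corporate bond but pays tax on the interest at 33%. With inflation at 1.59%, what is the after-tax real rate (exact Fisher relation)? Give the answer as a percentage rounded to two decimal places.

After-tax nominal return = 9.89% × (1 − 0.33) = 6.6263%.
1 + r = 1.066263 / 1.01590 = 1.049575
After-tax real rate = 1.049575 − 1 → 4.96%.

4.96%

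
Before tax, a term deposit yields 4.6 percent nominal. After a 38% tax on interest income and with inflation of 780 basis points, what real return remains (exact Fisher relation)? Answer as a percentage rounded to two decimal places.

-4.59%

After-tax nominal return = 4.6% × (1 − 0.38) = 2.8520%.
1 + r = 1.02852 / 1.07800 = 0.954100
After-tax real rate = 0.954100 − 1 → -4.59%.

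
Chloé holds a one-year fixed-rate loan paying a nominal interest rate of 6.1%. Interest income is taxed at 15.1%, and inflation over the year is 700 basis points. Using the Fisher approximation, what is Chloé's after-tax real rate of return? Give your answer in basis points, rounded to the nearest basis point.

After-tax nominal return = 6.1% × (1 − 0.151) = 5.1789%.
r ≈ 5.1789% − 7% → -182 basis points.

-182 basis points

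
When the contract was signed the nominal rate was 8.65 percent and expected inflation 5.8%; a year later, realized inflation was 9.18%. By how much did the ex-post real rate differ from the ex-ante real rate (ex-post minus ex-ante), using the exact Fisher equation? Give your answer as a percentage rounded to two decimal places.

Ex-ante: (1 + 0.0865)/(1 + 0.0580) − 1 = 2.6938%
Ex-post: (1 + 0.0865)/(1 + 0.0918) − 1 = -0.4854%
Difference (ex-post − ex-ante) = -3.1792% → -3.18%.

-3.18%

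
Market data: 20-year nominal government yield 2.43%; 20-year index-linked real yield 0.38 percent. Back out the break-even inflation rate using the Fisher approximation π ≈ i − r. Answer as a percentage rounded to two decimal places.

2.05%

π ≈ i − r = 2.43% − 0.38% → 2.05%.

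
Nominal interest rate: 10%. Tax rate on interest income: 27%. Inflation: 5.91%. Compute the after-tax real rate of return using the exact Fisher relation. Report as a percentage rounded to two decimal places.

After-tax nominal return = 10% × (1 − 0.27) = 7.3000%.
1 + r = 1.07300 / 1.05910 = 1.013124
After-tax real rate = 1.013124 − 1 → 1.31%.

1.31%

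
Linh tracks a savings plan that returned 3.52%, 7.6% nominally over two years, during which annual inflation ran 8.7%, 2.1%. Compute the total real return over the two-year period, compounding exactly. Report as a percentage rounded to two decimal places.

0.36%

Compound the nominal returns: 1.0352 × 1.0760 = 1.113875.
Compound inflation: 1.0870 × 1.0210 = 1.109827.
Deflate: 1.113875 / 1.109827 = 1.003648.
Total real return = 1.003648 − 1 → 0.36%.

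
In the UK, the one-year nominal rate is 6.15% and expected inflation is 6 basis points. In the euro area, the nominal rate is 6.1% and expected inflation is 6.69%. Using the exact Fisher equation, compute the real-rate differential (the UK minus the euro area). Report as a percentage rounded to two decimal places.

6.64%

The UK: (1 + 0.0615)/(1 + 0.0006) − 1 = 6.0863%
The euro area: (1 + 0.0610)/(1 + 0.0669) − 1 = -0.5530%
Differential = 6.0863% − (-0.5530%) = 6.6394% → 6.64%.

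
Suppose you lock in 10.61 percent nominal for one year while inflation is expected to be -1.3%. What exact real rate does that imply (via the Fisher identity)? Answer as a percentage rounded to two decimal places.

12.07%

1 + r = 1.10610 / 0.98700 = 1.120669
r = 1.120669 − 1 = 12.0669%, i.e. 12.07%.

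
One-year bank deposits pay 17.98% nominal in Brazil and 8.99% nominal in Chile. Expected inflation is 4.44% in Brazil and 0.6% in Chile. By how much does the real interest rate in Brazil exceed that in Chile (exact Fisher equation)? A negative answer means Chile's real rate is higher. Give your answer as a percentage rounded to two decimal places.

Brazil: (1 + 0.1798)/(1 + 0.0444) − 1 = 12.9644%
Chile: (1 + 0.0899)/(1 + 0.0060) − 1 = 8.3400%
Differential = 12.9644% − 8.3400% = 4.6244% → 4.62%.

4.62%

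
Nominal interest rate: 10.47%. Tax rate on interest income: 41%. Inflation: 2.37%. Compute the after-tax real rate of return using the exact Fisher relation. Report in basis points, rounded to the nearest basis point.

372 basis points

After-tax nominal return = 10.47% × (1 − 0.41) = 6.1773%.
1 + r = 1.061773 / 1.02370 = 1.037192
After-tax real rate = 1.037192 − 1 → 372 basis points.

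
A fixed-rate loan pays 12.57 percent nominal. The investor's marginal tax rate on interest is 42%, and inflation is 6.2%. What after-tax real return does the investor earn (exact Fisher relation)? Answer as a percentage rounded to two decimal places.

1.03%

After-tax nominal return = 12.57% × (1 − 0.42) = 7.2906%.
1 + r = 1.072906 / 1.06200 = 1.010269
After-tax real rate = 1.010269 − 1 → 1.03%.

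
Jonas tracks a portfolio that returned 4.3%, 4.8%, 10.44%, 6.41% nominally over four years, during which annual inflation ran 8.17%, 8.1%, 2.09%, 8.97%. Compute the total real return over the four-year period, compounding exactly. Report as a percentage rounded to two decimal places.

-1.25%

Nominal growth factor = 1.0430 × 1.0480 × 1.1044 × 1.0641 = 1.284560
Price-level growth factor = 1.0817 × 1.0810 × 1.0209 × 1.0897 = 1.300836
Real growth factor = 1.284560 / 1.300836 = 0.987488
Total real return = 0.987488 − 1 → -1.25%.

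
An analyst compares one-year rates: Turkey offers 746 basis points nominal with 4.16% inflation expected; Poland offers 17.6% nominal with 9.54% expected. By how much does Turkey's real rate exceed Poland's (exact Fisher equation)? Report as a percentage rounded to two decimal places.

-4.19%

Turkey: (1 + 0.0746)/(1 + 0.0416) − 1 = 3.1682%
Poland: (1 + 0.1760)/(1 + 0.0954) − 1 = 7.3580%
Differential = 3.1682% − 7.3580% = -4.1898% → -4.19%.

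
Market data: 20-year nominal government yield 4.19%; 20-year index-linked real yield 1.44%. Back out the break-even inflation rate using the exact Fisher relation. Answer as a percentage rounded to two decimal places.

(1 + π) = (1 + i)/(1 + r) = 1.04190 / 1.01440 = 1.027110
Break-even inflation = 1.027110 − 1 → 2.71%.

2.71%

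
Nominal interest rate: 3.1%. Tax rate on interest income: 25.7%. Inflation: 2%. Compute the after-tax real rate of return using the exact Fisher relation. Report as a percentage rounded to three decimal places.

After-tax nominal return = 3.1% × (1 − 0.257) = 2.3033%.
1 + r = 1.023033 / 1.02000 = 1.002974
After-tax real rate = 1.002974 − 1 → 0.297%.

0.297%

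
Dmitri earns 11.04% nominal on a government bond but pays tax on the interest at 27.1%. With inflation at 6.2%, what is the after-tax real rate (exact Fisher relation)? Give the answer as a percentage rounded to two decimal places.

1.74%

After-tax nominal return = 11.04% × (1 − 0.271) = 8.04816%.
1 + r = 1.0804816 / 1.06200 = 1.017403
After-tax real rate = 1.017403 − 1 → 1.74%.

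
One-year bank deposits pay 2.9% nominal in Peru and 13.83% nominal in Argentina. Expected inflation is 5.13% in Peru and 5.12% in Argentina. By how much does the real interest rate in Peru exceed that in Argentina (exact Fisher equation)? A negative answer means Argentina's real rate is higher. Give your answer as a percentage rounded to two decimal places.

Peru: (1 + 0.0290)/(1 + 0.0513) − 1 = -2.1212%
Argentina: (1 + 0.1383)/(1 + 0.0512) − 1 = 8.2858%
Differential = -2.1212% − 8.2858% = -10.4070% → -10.41%.

-10.41%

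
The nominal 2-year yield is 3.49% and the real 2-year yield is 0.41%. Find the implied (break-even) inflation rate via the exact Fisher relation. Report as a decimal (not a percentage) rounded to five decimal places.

(1 + π) = (1 + i)/(1 + r) = 1.03490 / 1.00410 = 1.030674
Break-even inflation = 1.030674 − 1 → 0.03067.

0.03067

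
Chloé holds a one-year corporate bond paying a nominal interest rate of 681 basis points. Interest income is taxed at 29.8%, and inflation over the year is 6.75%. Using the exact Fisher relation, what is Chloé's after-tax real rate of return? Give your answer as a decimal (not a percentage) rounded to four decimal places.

After-tax nominal return = 6.81% × (1 − 0.298) = 4.78062%.
1 + r = 1.0478062 / 1.06750 = 0.981551
After-tax real rate = 0.981551 − 1 → -0.0184.

-0.0184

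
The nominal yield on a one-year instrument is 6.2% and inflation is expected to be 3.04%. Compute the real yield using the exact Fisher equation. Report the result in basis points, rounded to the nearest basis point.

By the Fisher equation, 1 + r = (1 + i)/(1 + π).
1 + r = 1.06200 / 1.03040 = 1.030668
r = 1.030668 − 1 = 3.0668%, i.e. 307 basis points.

307 basis points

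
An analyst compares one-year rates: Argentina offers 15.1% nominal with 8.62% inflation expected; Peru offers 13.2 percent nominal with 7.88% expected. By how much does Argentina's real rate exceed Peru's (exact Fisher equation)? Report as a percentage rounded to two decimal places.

Argentina: (1 + 0.1510)/(1 + 0.0862) − 1 = 5.9658%
Peru: (1 + 0.1320)/(1 + 0.0788) − 1 = 4.9314%
Differential = 5.9658% − 4.9314% = 1.0343% → 1.03%.

1.03%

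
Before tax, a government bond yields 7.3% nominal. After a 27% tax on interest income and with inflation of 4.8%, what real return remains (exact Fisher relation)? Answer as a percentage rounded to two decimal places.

0.50%

After-tax nominal return = 7.3% × (1 − 0.27) = 5.3290%.
1 + r = 1.05329 / 1.04800 = 1.005048
After-tax real rate = 1.005048 − 1 → 0.50%.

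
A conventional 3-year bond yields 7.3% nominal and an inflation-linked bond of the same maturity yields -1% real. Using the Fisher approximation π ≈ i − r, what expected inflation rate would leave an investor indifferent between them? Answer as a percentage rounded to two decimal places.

π ≈ i − r = 7.3% − (-1%) → 8.30%.

8.30%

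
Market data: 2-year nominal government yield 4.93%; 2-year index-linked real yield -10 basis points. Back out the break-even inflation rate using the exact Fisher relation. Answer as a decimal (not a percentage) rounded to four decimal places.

(1 + π) = (1 + i)/(1 + r) = 1.04930 / 0.99900 = 1.0503504
Break-even inflation = 1.0503504 − 1 → 0.0504.

0.0504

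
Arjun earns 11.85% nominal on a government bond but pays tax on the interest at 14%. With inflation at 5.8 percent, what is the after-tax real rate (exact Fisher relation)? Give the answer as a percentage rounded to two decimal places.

After-tax nominal return = 11.85% × (1 − 0.14) = 10.1910%.
1 + r = 1.10191 / 1.05800 = 1.041503
After-tax real rate = 1.041503 − 1 → 4.15%.

4.15%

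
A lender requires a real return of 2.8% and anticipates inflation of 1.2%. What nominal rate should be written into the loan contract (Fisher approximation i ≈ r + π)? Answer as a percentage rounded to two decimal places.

i ≈ r + π = 2.8% + 1.2% = 4.00%.

4.00%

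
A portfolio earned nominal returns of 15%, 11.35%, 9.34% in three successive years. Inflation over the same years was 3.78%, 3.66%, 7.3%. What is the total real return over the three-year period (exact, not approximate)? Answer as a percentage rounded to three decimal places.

21.295%

Compound the nominal returns: 1.1500 × 1.1135 × 1.0934 = 1.400126.
Compound inflation: 1.0378 × 1.0366 × 1.0730 = 1.154316.
Deflate: 1.400126 / 1.154316 = 1.212949.
Total real return = 1.212949 − 1 → 21.295%.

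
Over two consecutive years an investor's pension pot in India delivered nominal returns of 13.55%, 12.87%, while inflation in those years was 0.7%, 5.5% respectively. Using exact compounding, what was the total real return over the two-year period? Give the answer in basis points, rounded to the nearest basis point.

Compound the nominal returns: 1.1355 × 1.1287 = 1.281639.
Compound inflation: 1.0070 × 1.0550 = 1.062385.
Deflate: 1.281639 / 1.062385 = 1.206379.
Total real return = 1.206379 − 1 → 2064 basis points.

2064 basis points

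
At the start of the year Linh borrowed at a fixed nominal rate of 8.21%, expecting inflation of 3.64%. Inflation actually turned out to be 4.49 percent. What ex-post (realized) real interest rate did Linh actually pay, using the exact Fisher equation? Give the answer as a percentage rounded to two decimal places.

Ex-post: (1 + 0.0821)/(1 + 0.0449) − 1 = 3.5601%
So the realized real rate is 3.56%.

3.56%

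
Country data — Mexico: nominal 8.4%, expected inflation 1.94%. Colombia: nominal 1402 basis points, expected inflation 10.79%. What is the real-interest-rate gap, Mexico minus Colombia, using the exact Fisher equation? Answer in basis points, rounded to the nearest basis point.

342 basis points

Mexico: (1 + 0.0840)/(1 + 0.0194) − 1 = 6.3371%
Colombia: (1 + 0.1402)/(1 + 0.1079) − 1 = 2.9154%
Differential = 6.3371% − 2.9154% = 3.4216% → 342 basis points.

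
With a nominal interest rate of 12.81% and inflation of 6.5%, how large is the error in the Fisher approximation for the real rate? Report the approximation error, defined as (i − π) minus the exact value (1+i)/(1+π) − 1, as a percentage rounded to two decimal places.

Approximate: r ≈ 12.810% − 6.500% = 6.3100%
Exact: (1 + 0.1281)/(1 + 0.0650) − 1 = 5.9249%
Error = 6.3100% − 5.9249% = 0.3851% → 0.39%.

0.39%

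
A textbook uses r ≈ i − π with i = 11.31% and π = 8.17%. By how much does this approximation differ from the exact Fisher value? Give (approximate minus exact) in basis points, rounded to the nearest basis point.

24 basis points

Approximate: r ≈ 11.310% − 8.170% = 3.1400%
Exact: (1 + 0.1131)/(1 + 0.0817) − 1 = 2.9028%
Error = 3.1400% − 2.9028% = 0.2372% → 24 basis points.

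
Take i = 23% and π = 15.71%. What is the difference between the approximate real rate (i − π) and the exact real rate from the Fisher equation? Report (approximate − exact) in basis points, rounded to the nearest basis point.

Approximate: r ≈ 23.000% − 15.710% = 7.2900%
Exact: (1 + 0.2300)/(1 + 0.1571) − 1 = 6.3002%
Error = 7.2900% − 6.3002% = 0.9898% → 99 basis points.

99 basis points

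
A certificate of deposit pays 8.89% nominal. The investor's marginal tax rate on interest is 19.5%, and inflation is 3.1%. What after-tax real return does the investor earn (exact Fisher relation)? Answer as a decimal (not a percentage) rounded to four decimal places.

After-tax nominal return = 8.89% × (1 − 0.195) = 7.15645%.
1 + r = 1.0715645 / 1.03100 = 1.039345
After-tax real rate = 1.039345 − 1 → 0.0393.

0.0393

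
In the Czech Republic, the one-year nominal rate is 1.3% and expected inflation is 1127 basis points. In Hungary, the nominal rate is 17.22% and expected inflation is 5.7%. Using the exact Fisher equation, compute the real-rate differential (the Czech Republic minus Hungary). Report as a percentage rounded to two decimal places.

-19.86%

The Czech Republic: (1 + 0.0130)/(1 + 0.1127) − 1 = -8.9602%
Hungary: (1 + 0.1722)/(1 + 0.0570) − 1 = 10.8988%
Differential = -8.9602% − 10.8988% = -19.8590% → -19.86%.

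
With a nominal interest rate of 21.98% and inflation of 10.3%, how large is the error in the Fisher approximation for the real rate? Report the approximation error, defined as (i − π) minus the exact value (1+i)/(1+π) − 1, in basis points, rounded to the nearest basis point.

109 basis points

Approximate: r ≈ 21.980% − 10.300% = 11.6800%
Exact: (1 + 0.2198)/(1 + 0.1030) − 1 = 10.5893%
Error = 11.6800% − 10.5893% = 1.0907% → 109 basis points.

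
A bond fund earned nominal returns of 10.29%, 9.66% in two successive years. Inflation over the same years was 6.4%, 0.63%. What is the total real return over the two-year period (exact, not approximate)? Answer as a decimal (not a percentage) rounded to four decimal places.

0.1296

Nominal growth factor = 1.1029 × 1.0966 = 1.209440
Price-level growth factor = 1.0640 × 1.0063 = 1.070703
Real growth factor = 1.209440 / 1.070703 = 1.129576
Total real return = 1.129576 − 1 → 0.1296.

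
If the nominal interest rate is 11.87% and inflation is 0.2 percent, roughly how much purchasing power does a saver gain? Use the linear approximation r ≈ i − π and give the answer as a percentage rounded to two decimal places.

r ≈ i − π = 11.87% − 0.2% = 11.67%.

11.67%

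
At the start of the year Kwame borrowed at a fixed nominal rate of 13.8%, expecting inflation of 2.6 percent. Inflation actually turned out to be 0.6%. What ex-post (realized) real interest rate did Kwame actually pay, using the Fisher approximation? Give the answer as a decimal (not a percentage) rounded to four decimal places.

Ex-post: 13.8% − 0.6% = 13.200%
So the realized real rate is 0.1320.

0.1320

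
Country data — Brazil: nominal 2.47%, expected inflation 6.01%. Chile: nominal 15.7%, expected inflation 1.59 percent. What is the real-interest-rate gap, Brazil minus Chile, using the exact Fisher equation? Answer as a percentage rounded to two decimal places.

-17.23%

Brazil: (1 + 0.0247)/(1 + 0.0601) − 1 = -3.3393%
Chile: (1 + 0.1570)/(1 + 0.0159) − 1 = 13.8892%
Differential = -3.3393% − 13.8892% = -17.2285% → -17.23%.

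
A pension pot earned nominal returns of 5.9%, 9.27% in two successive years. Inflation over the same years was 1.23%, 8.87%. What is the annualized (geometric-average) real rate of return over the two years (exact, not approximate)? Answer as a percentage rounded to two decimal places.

Compound the nominal returns: 1.0590 × 1.0927 = 1.15716930.
Compound inflation: 1.0123 × 1.0887 = 1.10209101.
Deflate: 1.15716930 / 1.10209101 = 1.04997617.
Annualized real rate = 1.04997617^(1/2) − 1 = 2.4683% → 2.47%.

2.47%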